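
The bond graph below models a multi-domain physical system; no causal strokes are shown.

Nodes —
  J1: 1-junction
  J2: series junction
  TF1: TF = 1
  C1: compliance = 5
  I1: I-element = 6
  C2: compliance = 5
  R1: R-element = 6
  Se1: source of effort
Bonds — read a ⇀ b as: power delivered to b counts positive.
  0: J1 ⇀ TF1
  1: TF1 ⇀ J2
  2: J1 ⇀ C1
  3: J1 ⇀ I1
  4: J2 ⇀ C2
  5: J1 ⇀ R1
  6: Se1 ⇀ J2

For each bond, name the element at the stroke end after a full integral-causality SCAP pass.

#0 stroke at J1
#1 stroke at TF1
#2 stroke at J1
#3 stroke at I1
#4 stroke at J2
#5 stroke at J1
#6 stroke at J2

#6 →J2  (Se1: effort source, stroke at far end)
#2 →J1  (prefer integral on C1)
#3 →I1  (prefer integral on I1)
#0 →J1  (1-jn J1 has f-setter on 3)
#5 →J1  (J1 flow already set via bond 3)
#1 →TF1  (TF TF1: opposite of bond 0)
#4 →J2  (J2 flow already set via bond 1)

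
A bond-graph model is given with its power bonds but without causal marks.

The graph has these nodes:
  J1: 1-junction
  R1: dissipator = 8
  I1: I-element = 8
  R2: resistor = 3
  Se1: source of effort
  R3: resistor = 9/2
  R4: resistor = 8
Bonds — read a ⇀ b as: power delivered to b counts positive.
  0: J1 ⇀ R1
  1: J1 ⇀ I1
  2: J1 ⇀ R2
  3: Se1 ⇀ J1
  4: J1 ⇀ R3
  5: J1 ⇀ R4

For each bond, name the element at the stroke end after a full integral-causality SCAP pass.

#3 →J1  (Se1 (Se) sets effort on bond)
#1 →I1  (I1 integral (f out))
#0 →J1  (J1: bond 1 brought flow, rest push out)
#2 →J1  (common-f at J1 fixed by 1)
#4 →J1  (J1: bond 1 brought flow, rest push out)
#5 →J1  (J1 flow already set via bond 1)

#0 stroke at J1
#1 stroke at I1
#2 stroke at J1
#3 stroke at J1
#4 stroke at J1
#5 stroke at J1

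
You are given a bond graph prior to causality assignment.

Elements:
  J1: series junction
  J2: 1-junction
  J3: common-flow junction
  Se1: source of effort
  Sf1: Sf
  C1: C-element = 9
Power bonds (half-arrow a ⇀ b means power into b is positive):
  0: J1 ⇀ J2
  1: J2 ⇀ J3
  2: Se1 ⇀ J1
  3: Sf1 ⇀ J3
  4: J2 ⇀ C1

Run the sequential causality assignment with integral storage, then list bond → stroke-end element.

b0 |J2
b1 |J3
b2 |J1
b3 |Sf1
b4 |J2

#2 stroke→J1  (Se1: effort source, stroke at far end)
#3 stroke→Sf1  (Sf1 fixes flow; stroke at Sf1)
#0 stroke→J2  (J1: last free bond brings flow in)
#1 stroke→J3  (J3: bond 3 brought flow, rest push out)
#4 stroke→J2  (1-jn J2 has f-setter on 1)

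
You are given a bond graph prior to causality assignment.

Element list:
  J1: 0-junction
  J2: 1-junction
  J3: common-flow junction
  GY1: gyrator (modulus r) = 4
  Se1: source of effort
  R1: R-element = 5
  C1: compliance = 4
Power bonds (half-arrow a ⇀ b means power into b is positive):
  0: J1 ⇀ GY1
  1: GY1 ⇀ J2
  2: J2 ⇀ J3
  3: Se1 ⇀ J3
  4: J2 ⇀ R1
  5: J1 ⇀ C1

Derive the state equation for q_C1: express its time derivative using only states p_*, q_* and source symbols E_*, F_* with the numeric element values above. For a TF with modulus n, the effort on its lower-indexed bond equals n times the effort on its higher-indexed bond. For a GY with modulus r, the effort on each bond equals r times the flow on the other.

β3 stroke at J3  (Se1: effort source, stroke at far end)
β2 stroke at J2  (J3 needs exactly one f-in)
β5 stroke at J1  (prefer integral on C1)
β0 stroke at GY1  (J1: bond 5 brought effort, rest push out)
β1 stroke at GY1  (GY1: gyrator matches bond 0)
β4 stroke at J2  (J2 flow already set via bond 1)

dq_C1/dt = E_Se1/4 - 5*q_C1/64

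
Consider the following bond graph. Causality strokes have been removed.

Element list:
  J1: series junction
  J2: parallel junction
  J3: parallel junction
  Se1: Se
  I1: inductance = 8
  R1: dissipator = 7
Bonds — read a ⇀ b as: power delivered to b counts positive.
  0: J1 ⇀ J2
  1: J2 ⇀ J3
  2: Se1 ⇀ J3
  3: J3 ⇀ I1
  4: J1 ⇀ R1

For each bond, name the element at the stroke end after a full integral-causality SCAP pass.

bond 2 |J3  (Se1 fixes effort; stroke away)
bond 1 |J2  (common-e at J3 fixed by 2)
bond 3 |I1  (J3 effort already set via bond 2)
bond 0 |J1  (0-jn J2 has e-setter on 1)
bond 4 |R1  (J1: last free bond brings flow in)

bond 0 stroke→J1
bond 1 stroke→J2
bond 2 stroke→J3
bond 3 stroke→I1
bond 4 stroke→R1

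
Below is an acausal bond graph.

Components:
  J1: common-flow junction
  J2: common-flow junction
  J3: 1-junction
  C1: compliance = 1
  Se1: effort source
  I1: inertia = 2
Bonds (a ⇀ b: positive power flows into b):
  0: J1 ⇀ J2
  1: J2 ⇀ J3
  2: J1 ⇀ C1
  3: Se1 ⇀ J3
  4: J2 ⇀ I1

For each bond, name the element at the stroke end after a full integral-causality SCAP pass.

β3 stroke→J3  (Se1 (Se) sets effort on bond)
β1 stroke→J2  (J3: last free bond brings flow in)
β2 stroke→J1  (C1 outputs effort q/C1)
β0 stroke→J2  (only one flow-in slot at J1)
β4 stroke→I1  (closing 1-jn rule on J2)

#0 stroke→J2
#1 stroke→J2
#2 stroke→J1
#3 stroke→J3
#4 stroke→I1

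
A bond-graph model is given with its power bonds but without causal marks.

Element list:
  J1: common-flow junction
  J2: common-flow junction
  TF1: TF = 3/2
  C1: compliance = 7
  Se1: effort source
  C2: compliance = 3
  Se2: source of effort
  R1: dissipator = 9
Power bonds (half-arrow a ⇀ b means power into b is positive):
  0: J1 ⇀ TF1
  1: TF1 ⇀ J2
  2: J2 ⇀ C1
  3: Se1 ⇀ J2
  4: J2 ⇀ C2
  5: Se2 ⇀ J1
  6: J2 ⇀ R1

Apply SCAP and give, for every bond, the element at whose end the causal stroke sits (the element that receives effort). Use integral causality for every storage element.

#0 →TF1
#1 →J2
#2 →J2
#3 →J2
#4 →J2
#5 →J1
#6 →R1

bond 3 →J2  (Se1: effort source, stroke at far end)
bond 5 →J1  (Se2 (Se) sets effort on bond)
bond 0 →TF1  (closing 1-jn rule on J1)
bond 1 →J2  (TF TF1: opposite of bond 0)
bond 2 →J2  (C1 integral (e out))
bond 4 →J2  (C2 outputs effort q/C2)
bond 6 →R1  (only one flow-in slot at J2)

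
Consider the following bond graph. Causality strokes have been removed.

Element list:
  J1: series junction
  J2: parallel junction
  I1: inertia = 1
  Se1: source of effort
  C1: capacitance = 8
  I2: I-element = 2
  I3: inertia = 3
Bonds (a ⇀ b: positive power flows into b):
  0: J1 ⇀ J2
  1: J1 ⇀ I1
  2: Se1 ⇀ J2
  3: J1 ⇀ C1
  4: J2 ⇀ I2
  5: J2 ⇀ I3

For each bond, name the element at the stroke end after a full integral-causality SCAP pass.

b2 →J2  (Se1 fixes effort; stroke away)
b0 →J1  (common-e at J2 fixed by 2)
b4 →I2  (J2: bond 2 brought effort, rest push out)
b5 →I3  (J2 effort already set via bond 2)
b1 →I1  (I1: I, integral causality)
b3 →J1  (J1: bond 1 brought flow, rest push out)

β0 stroke at J1
β1 stroke at I1
β2 stroke at J2
β3 stroke at J1
β4 stroke at I2
β5 stroke at I3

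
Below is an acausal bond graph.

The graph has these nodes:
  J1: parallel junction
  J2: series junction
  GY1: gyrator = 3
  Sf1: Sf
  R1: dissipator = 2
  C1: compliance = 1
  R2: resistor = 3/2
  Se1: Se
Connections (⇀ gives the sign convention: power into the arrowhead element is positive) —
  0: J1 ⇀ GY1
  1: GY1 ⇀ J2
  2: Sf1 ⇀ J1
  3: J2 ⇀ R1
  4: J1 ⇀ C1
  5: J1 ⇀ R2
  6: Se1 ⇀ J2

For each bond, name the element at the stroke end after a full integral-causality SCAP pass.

bond 0 |GY1
bond 1 |GY1
bond 2 |Sf1
bond 3 |J2
bond 4 |J1
bond 5 |R2
bond 6 |J2

b2 →Sf1  (source Sf1 imposes f)
b6 →J2  (Se1 fixes effort; stroke away)
b4 →J1  (C1 outputs effort q/C1)
b0 →GY1  (J1: bond 4 brought effort, rest push out)
b5 →R2  (J1 effort already set via bond 4)
b1 →GY1  (through GY1, causality inverts; strokes same side of GY1)
b3 →J2  (J2 flow already set via bond 1)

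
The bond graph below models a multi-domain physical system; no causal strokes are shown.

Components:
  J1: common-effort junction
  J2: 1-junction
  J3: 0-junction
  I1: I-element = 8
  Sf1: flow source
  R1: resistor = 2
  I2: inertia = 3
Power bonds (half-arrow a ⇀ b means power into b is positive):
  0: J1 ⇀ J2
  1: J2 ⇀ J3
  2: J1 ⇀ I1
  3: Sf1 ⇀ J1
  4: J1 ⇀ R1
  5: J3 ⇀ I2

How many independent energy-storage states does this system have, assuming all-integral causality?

#3 stroke at Sf1  (source Sf1 imposes f)
#2 stroke at I1  (I1 outputs flow p/I1)
#5 stroke at I2  (I2 integral (f out))
#1 stroke at J3  (closing 0-jn rule on J3)
#0 stroke at J2  (J2 flow already set via bond 1)
#4 stroke at J1  (only one effort-in slot at J1)

2  (I1, I2 all integral)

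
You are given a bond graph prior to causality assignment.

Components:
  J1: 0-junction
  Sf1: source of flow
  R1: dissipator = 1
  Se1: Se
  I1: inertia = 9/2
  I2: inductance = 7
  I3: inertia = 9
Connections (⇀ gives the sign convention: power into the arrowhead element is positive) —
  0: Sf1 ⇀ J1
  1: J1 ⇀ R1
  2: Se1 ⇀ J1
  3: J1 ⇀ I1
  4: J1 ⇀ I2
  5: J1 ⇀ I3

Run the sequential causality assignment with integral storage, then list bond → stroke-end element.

b0 →Sf1  (Sf1: flow source, stroke at near end)
b2 →J1  (source Se1 imposes e)
b1 →R1  (0-jn J1 has e-setter on 2)
b3 →I1  (common-e at J1 fixed by 2)
b4 →I2  (J1: bond 2 brought effort, rest push out)
b5 →I3  (0-jn J1 has e-setter on 2)

#0 →Sf1
#1 →R1
#2 →J1
#3 →I1
#4 →I2
#5 →I3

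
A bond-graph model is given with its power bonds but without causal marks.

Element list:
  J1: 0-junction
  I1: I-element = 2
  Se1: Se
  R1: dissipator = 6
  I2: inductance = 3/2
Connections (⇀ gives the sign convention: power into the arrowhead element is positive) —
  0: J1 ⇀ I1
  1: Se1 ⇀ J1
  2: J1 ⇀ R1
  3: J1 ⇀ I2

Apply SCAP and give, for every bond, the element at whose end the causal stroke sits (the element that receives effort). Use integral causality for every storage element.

#0 stroke→I1
#1 stroke→J1
#2 stroke→R1
#3 stroke→I2

#1 stroke at J1  (Se1 fixes effort; stroke away)
#0 stroke at I1  (J1: bond 1 brought effort, rest push out)
#2 stroke at R1  (common-e at J1 fixed by 1)
#3 stroke at I2  (0-jn J1 has e-setter on 1)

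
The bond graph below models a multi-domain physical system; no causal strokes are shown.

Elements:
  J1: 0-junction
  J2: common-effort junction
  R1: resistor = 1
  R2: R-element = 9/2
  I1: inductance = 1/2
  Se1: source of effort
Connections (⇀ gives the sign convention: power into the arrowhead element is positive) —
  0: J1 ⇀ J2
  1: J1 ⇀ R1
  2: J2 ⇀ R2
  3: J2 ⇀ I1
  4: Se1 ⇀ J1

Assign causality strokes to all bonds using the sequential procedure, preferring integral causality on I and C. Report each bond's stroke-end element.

#0 stroke at J2
#1 stroke at R1
#2 stroke at R2
#3 stroke at I1
#4 stroke at J1

b4 stroke at J1  (Se1 (Se) sets effort on bond)
b0 stroke at J2  (common-e at J1 fixed by 4)
b1 stroke at R1  (J1: bond 4 brought effort, rest push out)
b2 stroke at R2  (0-jn J2 has e-setter on 0)
b3 stroke at I1  (common-e at J2 fixed by 0)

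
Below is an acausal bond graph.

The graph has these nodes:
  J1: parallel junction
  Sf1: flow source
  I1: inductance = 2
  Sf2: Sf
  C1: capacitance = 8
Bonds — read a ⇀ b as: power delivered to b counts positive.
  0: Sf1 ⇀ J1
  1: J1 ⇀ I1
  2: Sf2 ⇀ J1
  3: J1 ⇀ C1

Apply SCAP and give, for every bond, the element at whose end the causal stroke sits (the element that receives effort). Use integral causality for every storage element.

bond 0 |Sf1
bond 1 |I1
bond 2 |Sf2
bond 3 |J1

#0 stroke at Sf1  (Sf1: flow source, stroke at near end)
#2 stroke at Sf2  (Sf2 fixes flow; stroke at Sf2)
#1 stroke at I1  (I1: I, integral causality)
#3 stroke at J1  (only one effort-in slot at J1)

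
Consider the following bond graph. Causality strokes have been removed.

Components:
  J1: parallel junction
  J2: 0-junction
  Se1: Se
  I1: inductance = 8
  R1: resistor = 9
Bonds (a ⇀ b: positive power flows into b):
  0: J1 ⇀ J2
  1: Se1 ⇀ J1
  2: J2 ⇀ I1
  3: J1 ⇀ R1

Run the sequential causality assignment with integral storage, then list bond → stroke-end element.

β0 |J2
β1 |J1
β2 |I1
β3 |R1

#1 stroke→J1  (Se1: effort source, stroke at far end)
#0 stroke→J2  (J1: bond 1 brought effort, rest push out)
#3 stroke→R1  (0-jn J1 has e-setter on 1)
#2 stroke→I1  (J2 effort already set via bond 0)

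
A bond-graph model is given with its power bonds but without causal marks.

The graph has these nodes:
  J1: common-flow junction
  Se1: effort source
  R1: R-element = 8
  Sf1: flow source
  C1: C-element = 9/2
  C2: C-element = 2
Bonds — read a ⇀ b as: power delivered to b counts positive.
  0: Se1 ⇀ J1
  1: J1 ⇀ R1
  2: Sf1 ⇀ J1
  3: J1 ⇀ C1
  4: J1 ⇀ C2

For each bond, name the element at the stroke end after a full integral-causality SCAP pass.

#0 |J1
#1 |J1
#2 |Sf1
#3 |J1
#4 |J1

b0 stroke at J1  (Se1 fixes effort; stroke away)
b2 stroke at Sf1  (Sf1 fixes flow; stroke at Sf1)
b1 stroke at J1  (common-f at J1 fixed by 2)
b3 stroke at J1  (J1: bond 2 brought flow, rest push out)
b4 stroke at J1  (J1 flow already set via bond 2)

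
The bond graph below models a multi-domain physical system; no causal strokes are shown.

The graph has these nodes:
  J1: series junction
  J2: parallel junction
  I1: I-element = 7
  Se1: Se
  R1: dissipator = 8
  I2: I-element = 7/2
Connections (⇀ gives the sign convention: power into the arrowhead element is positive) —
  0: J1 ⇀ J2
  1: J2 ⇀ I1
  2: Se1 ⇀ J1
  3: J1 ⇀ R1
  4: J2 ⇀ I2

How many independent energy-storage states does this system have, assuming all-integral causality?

2  (I1, I2 all integral)

bond 2 →J1  (Se1: effort source, stroke at far end)
bond 1 →I1  (I1: I, integral causality)
bond 4 →I2  (I2: I, integral causality)
bond 0 →J2  (closing 0-jn rule on J2)
bond 3 →J1  (J1: bond 0 brought flow, rest push out)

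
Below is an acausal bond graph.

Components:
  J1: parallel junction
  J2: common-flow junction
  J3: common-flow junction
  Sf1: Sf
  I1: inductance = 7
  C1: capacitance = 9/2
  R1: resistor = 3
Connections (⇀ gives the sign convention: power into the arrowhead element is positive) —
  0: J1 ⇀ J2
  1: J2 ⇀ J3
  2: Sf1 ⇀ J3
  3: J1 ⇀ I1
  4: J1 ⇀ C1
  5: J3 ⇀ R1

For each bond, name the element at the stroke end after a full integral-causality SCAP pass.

b0 stroke at J2
b1 stroke at J3
b2 stroke at Sf1
b3 stroke at I1
b4 stroke at J1
b5 stroke at J3

bond 2 stroke→Sf1  (Sf1 (Sf) sets flow on bond)
bond 1 stroke→J3  (J3 flow already set via bond 2)
bond 5 stroke→J3  (1-jn J3 has f-setter on 2)
bond 0 stroke→J2  (1-jn J2 has f-setter on 1)
bond 3 stroke→I1  (prefer integral on I1)
bond 4 stroke→J1  (J1 needs exactly one e-in)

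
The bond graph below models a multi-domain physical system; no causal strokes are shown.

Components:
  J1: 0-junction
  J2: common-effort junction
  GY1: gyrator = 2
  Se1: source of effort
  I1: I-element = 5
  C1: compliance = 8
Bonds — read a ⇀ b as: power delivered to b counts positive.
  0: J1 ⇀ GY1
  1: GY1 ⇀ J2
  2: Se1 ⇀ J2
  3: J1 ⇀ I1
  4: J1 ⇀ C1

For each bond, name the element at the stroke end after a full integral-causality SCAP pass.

β0 |GY1
β1 |GY1
β2 |J2
β3 |I1
β4 |J1

b2 stroke at J2  (Se1 fixes effort; stroke away)
b1 stroke at GY1  (common-e at J2 fixed by 2)
b0 stroke at GY1  (through GY1, causality inverts; strokes same side of GY1)
b3 stroke at I1  (I1 integral (f out))
b4 stroke at J1  (J1 needs exactly one e-in)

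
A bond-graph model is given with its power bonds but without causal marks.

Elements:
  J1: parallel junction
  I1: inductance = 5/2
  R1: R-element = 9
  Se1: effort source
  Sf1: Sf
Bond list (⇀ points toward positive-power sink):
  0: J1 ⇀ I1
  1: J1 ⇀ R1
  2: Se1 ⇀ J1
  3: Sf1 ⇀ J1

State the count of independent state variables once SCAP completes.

#2 →J1  (Se1: effort source, stroke at far end)
#3 →Sf1  (Sf1 (Sf) sets flow on bond)
#0 →I1  (common-e at J1 fixed by 2)
#1 →R1  (common-e at J1 fixed by 2)

1  (I1 all integral)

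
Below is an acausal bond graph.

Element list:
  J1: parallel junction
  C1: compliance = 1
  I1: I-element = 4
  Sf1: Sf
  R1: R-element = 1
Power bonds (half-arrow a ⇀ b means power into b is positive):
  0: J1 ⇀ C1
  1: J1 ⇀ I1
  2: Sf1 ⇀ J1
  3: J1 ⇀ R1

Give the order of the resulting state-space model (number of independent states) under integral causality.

2  (C1, I1 all integral)

#2 stroke→Sf1  (source Sf1 imposes f)
#0 stroke→J1  (C1 outputs effort q/C1)
#1 stroke→I1  (common-e at J1 fixed by 0)
#3 stroke→R1  (common-e at J1 fixed by 0)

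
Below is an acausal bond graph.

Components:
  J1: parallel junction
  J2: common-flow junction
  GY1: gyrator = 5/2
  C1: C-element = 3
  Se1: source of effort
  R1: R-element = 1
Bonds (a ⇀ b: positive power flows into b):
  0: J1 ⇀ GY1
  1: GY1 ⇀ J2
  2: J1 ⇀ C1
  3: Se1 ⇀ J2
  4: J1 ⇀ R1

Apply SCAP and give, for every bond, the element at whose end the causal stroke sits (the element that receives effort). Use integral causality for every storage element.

b0 |GY1
b1 |GY1
b2 |J1
b3 |J2
b4 |R1

β3 |J2  (Se1 (Se) sets effort on bond)
β1 |GY1  (only one flow-in slot at J2)
β0 |GY1  (GY GY1: same side as bond 1)
β2 |J1  (C1 outputs effort q/C1)
β4 |R1  (J1 effort already set via bond 2)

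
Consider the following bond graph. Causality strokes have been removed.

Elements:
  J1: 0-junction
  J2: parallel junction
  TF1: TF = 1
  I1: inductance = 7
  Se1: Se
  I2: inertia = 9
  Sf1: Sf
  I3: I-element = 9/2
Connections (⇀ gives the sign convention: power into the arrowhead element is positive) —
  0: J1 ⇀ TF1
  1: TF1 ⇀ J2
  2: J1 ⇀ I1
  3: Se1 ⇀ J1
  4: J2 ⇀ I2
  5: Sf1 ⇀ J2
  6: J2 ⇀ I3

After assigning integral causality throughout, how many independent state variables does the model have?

#3 stroke→J1  (source Se1 imposes e)
#5 stroke→Sf1  (source Sf1 imposes f)
#0 stroke→TF1  (0-jn J1 has e-setter on 3)
#2 stroke→I1  (common-e at J1 fixed by 3)
#1 stroke→J2  (TF1: transformer flips bond 0)
#4 stroke→I2  (0-jn J2 has e-setter on 1)
#6 stroke→I3  (J2: bond 1 brought effort, rest push out)

3  (I1, I2, I3 all integral)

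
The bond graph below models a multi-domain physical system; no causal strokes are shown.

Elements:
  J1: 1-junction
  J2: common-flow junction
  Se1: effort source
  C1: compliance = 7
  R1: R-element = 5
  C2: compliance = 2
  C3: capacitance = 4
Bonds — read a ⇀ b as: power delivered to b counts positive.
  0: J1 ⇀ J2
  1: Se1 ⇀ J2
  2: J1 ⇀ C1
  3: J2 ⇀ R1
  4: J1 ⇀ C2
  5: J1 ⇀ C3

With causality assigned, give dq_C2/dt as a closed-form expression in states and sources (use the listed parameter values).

dq_C2/dt = E_Se1/5 - q_C1/35 - q_C2/10 - q_C3/20

β1 stroke→J2  (source Se1 imposes e)
β2 stroke→J1  (prefer integral on C1)
β4 stroke→J1  (prefer integral on C2)
β5 stroke→J1  (C3 integral (e out))
β0 stroke→J2  (J1 needs exactly one f-in)
β3 stroke→R1  (closing 1-jn rule on J2)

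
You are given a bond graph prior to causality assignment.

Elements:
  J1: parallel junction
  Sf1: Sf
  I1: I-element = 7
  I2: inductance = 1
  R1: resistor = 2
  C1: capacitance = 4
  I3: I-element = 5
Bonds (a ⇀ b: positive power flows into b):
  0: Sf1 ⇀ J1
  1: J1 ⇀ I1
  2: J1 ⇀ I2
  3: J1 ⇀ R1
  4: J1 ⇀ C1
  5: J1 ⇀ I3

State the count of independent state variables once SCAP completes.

bond 0 stroke→Sf1  (Sf1 fixes flow; stroke at Sf1)
bond 1 stroke→I1  (I1: I, integral causality)
bond 2 stroke→I2  (I2 outputs flow p/I2)
bond 4 stroke→J1  (C1: C, integral causality)
bond 3 stroke→R1  (common-e at J1 fixed by 4)
bond 5 stroke→I3  (0-jn J1 has e-setter on 4)

4  (C1, I1, I2, I3 all integral)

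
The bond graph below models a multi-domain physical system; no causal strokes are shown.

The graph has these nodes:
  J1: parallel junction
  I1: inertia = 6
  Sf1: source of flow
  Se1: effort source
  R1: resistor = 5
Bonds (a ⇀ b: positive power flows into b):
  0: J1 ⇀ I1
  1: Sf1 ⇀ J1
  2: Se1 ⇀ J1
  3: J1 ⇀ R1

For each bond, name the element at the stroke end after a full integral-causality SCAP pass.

bond 0 stroke→I1
bond 1 stroke→Sf1
bond 2 stroke→J1
bond 3 stroke→R1

#1 stroke at Sf1  (Sf1: flow source, stroke at near end)
#2 stroke at J1  (Se1 (Se) sets effort on bond)
#0 stroke at I1  (0-jn J1 has e-setter on 2)
#3 stroke at R1  (J1 effort already set via bond 2)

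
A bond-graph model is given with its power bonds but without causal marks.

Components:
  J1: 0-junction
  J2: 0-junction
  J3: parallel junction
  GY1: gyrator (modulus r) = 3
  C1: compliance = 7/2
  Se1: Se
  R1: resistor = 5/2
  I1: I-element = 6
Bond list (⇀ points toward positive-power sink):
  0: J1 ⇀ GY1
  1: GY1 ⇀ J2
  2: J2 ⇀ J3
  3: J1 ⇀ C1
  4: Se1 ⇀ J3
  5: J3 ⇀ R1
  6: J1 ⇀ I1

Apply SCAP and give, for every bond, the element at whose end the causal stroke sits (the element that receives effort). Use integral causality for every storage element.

bond 4 stroke→J3  (Se1 (Se) sets effort on bond)
bond 2 stroke→J2  (J3: bond 4 brought effort, rest push out)
bond 5 stroke→R1  (0-jn J3 has e-setter on 4)
bond 1 stroke→GY1  (J2 effort already set via bond 2)
bond 0 stroke→GY1  (through GY1, causality inverts; strokes same side of GY1)
bond 3 stroke→J1  (C1: C, integral causality)
bond 6 stroke→I1  (common-e at J1 fixed by 3)

#0 stroke at GY1
#1 stroke at GY1
#2 stroke at J2
#3 stroke at J1
#4 stroke at J3
#5 stroke at R1
#6 stroke at I1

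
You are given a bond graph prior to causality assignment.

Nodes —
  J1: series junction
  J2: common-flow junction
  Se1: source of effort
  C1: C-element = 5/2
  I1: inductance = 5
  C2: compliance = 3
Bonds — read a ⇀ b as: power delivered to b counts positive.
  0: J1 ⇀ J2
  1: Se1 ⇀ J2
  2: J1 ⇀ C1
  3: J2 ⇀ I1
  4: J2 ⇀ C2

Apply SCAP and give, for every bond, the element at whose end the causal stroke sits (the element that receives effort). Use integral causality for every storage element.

b0 |J2
b1 |J2
b2 |J1
b3 |I1
b4 |J2

b1 |J2  (Se1 fixes effort; stroke away)
b2 |J1  (prefer integral on C1)
b0 |J2  (J1: last free bond brings flow in)
b3 |I1  (I1 outputs flow p/I1)
b4 |J2  (J2 flow already set via bond 3)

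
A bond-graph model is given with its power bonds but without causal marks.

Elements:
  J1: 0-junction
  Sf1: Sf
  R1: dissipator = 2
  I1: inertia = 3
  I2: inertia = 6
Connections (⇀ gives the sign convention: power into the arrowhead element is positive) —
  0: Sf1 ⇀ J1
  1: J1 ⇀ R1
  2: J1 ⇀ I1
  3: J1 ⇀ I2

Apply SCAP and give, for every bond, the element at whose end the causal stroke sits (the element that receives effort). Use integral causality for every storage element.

β0 stroke→Sf1
β1 stroke→J1
β2 stroke→I1
β3 stroke→I2

β0 |Sf1  (Sf1: flow source, stroke at near end)
β2 |I1  (prefer integral on I1)
β3 |I2  (prefer integral on I2)
β1 |J1  (J1: last free bond brings effort in)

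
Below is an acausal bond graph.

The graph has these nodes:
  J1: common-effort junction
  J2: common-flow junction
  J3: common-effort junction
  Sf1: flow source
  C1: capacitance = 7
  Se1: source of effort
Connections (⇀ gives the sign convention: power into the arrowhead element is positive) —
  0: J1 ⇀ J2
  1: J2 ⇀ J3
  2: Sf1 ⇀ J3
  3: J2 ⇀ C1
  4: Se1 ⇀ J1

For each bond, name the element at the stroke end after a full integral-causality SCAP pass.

bond 0 stroke at J2
bond 1 stroke at J3
bond 2 stroke at Sf1
bond 3 stroke at J2
bond 4 stroke at J1

b2 stroke at Sf1  (Sf1: flow source, stroke at near end)
b4 stroke at J1  (source Se1 imposes e)
b0 stroke at J2  (J1: bond 4 brought effort, rest push out)
b1 stroke at J3  (only one effort-in slot at J3)
b3 stroke at J2  (common-f at J2 fixed by 1)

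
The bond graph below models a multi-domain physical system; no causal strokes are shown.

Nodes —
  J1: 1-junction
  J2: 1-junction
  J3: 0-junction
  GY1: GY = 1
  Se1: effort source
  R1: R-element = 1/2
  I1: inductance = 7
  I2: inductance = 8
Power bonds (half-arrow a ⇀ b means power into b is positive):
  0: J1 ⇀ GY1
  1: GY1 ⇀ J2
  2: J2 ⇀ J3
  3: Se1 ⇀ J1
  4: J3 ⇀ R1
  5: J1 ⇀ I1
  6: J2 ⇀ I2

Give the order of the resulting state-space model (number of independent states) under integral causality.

2  (I1, I2 all integral)

b3 |J1  (source Se1 imposes e)
b5 |I1  (I1 integral (f out))
b0 |J1  (common-f at J1 fixed by 5)
b1 |J2  (GY1: gyrator matches bond 0)
b6 |I2  (prefer integral on I2)
b2 |J2  (1-jn J2 has f-setter on 6)
b4 |J3  (closing 0-jn rule on J3)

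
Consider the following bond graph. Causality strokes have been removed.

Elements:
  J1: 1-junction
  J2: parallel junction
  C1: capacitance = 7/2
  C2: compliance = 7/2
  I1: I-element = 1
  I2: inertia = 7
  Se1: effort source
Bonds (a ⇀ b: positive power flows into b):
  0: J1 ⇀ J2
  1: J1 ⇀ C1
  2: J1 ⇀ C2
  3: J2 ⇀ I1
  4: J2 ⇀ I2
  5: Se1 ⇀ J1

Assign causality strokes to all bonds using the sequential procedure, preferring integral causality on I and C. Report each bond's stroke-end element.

#0 stroke at J2
#1 stroke at J1
#2 stroke at J1
#3 stroke at I1
#4 stroke at I2
#5 stroke at J1

b5 →J1  (Se1 fixes effort; stroke away)
b1 →J1  (C1: C, integral causality)
b2 →J1  (C2 outputs effort q/C2)
b0 →J2  (J1: last free bond brings flow in)
b3 →I1  (J2 effort already set via bond 0)
b4 →I2  (J2: bond 0 brought effort, rest push out)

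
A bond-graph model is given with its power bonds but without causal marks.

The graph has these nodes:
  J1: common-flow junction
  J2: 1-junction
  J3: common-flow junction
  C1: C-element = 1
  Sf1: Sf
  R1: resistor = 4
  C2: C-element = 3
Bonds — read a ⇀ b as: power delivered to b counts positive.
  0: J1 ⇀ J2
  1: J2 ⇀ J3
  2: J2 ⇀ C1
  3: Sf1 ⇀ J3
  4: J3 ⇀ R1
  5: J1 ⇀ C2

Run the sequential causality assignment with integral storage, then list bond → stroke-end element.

#0 →J2
#1 →J3
#2 →J2
#3 →Sf1
#4 →J3
#5 →J1

bond 3 stroke→Sf1  (source Sf1 imposes f)
bond 1 stroke→J3  (common-f at J3 fixed by 3)
bond 4 stroke→J3  (J3: bond 3 brought flow, rest push out)
bond 0 stroke→J2  (J2: bond 1 brought flow, rest push out)
bond 2 stroke→J2  (J2: bond 1 brought flow, rest push out)
bond 5 stroke→J1  (common-f at J1 fixed by 0)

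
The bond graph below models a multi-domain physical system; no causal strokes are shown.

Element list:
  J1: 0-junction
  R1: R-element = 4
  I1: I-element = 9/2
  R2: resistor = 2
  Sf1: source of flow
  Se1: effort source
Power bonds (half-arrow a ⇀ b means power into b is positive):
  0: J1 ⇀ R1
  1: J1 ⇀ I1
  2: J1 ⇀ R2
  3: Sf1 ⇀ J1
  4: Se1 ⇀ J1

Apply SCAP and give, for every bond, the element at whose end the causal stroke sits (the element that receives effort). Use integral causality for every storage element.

bond 0 |R1
bond 1 |I1
bond 2 |R2
bond 3 |Sf1
bond 4 |J1

β3 stroke at Sf1  (Sf1: flow source, stroke at near end)
β4 stroke at J1  (Se1 (Se) sets effort on bond)
β0 stroke at R1  (common-e at J1 fixed by 4)
β1 stroke at I1  (common-e at J1 fixed by 4)
β2 stroke at R2  (0-jn J1 has e-setter on 4)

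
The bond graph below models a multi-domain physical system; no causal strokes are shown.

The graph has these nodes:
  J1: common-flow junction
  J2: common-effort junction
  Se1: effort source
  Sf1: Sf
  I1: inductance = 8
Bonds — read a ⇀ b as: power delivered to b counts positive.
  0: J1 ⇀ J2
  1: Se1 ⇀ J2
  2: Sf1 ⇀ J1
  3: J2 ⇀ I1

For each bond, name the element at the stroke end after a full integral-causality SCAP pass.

b1 stroke at J2  (Se1 (Se) sets effort on bond)
b2 stroke at Sf1  (Sf1: flow source, stroke at near end)
b0 stroke at J1  (common-f at J1 fixed by 2)
b3 stroke at I1  (J2 effort already set via bond 1)

#0 →J1
#1 →J2
#2 →Sf1
#3 →I1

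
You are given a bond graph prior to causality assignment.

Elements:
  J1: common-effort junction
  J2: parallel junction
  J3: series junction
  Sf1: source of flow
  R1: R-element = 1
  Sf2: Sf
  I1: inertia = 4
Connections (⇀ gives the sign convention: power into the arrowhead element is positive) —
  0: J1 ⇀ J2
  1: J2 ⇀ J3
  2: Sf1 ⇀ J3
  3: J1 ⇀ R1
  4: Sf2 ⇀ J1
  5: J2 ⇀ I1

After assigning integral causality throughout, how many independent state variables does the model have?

bond 2 →Sf1  (Sf1 fixes flow; stroke at Sf1)
bond 4 →Sf2  (Sf2 fixes flow; stroke at Sf2)
bond 1 →J3  (common-f at J3 fixed by 2)
bond 5 →I1  (I1: I, integral causality)
bond 0 →J2  (J2: last free bond brings effort in)
bond 3 →J1  (J1 needs exactly one e-in)

1  (I1 all integral)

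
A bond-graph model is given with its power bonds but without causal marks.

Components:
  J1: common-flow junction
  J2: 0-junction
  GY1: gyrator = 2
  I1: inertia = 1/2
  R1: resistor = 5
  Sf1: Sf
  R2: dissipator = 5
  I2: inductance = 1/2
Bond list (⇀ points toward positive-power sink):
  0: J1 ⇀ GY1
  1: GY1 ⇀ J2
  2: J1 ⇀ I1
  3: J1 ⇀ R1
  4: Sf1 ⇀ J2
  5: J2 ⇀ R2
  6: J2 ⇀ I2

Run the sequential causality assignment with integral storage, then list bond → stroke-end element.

bond 0 stroke at J1
bond 1 stroke at J2
bond 2 stroke at I1
bond 3 stroke at J1
bond 4 stroke at Sf1
bond 5 stroke at R2
bond 6 stroke at I2

bond 4 stroke→Sf1  (Sf1: flow source, stroke at near end)
bond 2 stroke→I1  (I1: I, integral causality)
bond 0 stroke→J1  (1-jn J1 has f-setter on 2)
bond 3 stroke→J1  (J1: bond 2 brought flow, rest push out)
bond 1 stroke→J2  (GY1: gyrator matches bond 0)
bond 5 stroke→R2  (0-jn J2 has e-setter on 1)
bond 6 stroke→I2  (common-e at J2 fixed by 1)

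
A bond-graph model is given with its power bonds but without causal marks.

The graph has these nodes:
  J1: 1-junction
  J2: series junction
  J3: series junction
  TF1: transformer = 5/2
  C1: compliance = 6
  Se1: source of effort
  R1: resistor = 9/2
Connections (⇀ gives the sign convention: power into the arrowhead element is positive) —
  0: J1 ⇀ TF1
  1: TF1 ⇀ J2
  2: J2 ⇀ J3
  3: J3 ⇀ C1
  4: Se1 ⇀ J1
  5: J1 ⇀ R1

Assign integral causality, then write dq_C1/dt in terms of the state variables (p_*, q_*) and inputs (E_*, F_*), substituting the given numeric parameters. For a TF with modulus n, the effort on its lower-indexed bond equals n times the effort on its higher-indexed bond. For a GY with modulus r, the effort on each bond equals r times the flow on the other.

b4 stroke at J1  (Se1 fixes effort; stroke away)
b3 stroke at J3  (C1: C, integral causality)
b2 stroke at J2  (only one flow-in slot at J3)
b1 stroke at TF1  (J2 needs exactly one f-in)
b0 stroke at J1  (TF1: transformer flips bond 1)
b5 stroke at R1  (J1 needs exactly one f-in)

dq_C1/dt = 5*E_Se1/9 - 25*q_C1/108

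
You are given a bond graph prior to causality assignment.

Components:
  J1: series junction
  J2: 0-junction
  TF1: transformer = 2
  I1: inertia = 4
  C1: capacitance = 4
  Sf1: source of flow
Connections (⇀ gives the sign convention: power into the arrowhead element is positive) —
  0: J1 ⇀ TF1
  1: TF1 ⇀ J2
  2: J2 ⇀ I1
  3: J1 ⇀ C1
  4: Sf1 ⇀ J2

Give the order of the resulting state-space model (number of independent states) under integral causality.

β4 |Sf1  (source Sf1 imposes f)
β2 |I1  (I1: I, integral causality)
β1 |J2  (J2 needs exactly one e-in)
β0 |TF1  (TF TF1: opposite of bond 1)
β3 |J1  (1-jn J1 has f-setter on 0)

2  (C1, I1 all integral)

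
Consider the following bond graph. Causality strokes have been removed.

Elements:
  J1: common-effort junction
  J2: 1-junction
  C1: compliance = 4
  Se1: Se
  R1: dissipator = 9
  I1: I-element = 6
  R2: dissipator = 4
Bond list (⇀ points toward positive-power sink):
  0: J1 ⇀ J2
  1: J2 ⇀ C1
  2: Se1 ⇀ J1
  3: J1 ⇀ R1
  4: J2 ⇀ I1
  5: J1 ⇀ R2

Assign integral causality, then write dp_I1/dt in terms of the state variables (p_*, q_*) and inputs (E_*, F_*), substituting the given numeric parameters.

dp_I1/dt = E_Se1 - q_C1/4

β2 |J1  (Se1: effort source, stroke at far end)
β0 |J2  (common-e at J1 fixed by 2)
β3 |R1  (J1: bond 2 brought effort, rest push out)
β5 |R2  (common-e at J1 fixed by 2)
β1 |J2  (C1 outputs effort q/C1)
β4 |I1  (closing 1-jn rule on J2)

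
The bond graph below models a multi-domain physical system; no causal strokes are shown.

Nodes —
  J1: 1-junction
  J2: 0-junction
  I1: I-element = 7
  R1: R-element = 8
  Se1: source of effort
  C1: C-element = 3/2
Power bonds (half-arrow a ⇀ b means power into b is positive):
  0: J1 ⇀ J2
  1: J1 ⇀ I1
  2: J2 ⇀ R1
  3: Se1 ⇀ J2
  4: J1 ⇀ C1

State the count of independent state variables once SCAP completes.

2  (C1, I1 all integral)

b3 |J2  (Se1 fixes effort; stroke away)
b0 |J1  (common-e at J2 fixed by 3)
b2 |R1  (common-e at J2 fixed by 3)
b1 |I1  (I1: I, integral causality)
b4 |J1  (1-jn J1 has f-setter on 1)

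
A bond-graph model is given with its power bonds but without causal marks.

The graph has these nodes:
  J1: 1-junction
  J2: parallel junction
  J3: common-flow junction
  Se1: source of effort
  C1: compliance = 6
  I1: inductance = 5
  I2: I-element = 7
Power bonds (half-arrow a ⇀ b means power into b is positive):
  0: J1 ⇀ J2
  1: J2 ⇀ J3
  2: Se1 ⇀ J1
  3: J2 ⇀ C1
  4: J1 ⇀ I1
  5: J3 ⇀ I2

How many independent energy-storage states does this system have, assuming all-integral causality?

bond 2 stroke→J1  (Se1: effort source, stroke at far end)
bond 3 stroke→J2  (C1 outputs effort q/C1)
bond 0 stroke→J1  (J2 effort already set via bond 3)
bond 1 stroke→J3  (J2 effort already set via bond 3)
bond 5 stroke→I2  (J3 needs exactly one f-in)
bond 4 stroke→I1  (J1 needs exactly one f-in)

3  (C1, I1, I2 all integral)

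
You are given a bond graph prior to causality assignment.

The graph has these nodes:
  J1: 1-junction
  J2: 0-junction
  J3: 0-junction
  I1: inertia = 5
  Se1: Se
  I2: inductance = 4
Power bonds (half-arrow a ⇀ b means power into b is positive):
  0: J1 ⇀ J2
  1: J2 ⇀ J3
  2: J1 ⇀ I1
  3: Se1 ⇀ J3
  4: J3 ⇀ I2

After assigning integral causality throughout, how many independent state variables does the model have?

2  (I1, I2 all integral)

β3 |J3  (source Se1 imposes e)
β1 |J2  (J3: bond 3 brought effort, rest push out)
β4 |I2  (0-jn J3 has e-setter on 3)
β0 |J1  (common-e at J2 fixed by 1)
β2 |I1  (J1: last free bond brings flow in)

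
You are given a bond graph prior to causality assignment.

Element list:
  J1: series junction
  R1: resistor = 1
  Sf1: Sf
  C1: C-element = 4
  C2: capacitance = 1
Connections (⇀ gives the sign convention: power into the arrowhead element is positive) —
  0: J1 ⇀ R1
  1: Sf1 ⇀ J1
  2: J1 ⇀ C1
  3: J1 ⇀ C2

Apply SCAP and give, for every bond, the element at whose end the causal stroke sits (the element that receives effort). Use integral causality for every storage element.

β0 |J1
β1 |Sf1
β2 |J1
β3 |J1

b1 stroke→Sf1  (Sf1 fixes flow; stroke at Sf1)
b0 stroke→J1  (common-f at J1 fixed by 1)
b2 stroke→J1  (J1: bond 1 brought flow, rest push out)
b3 stroke→J1  (J1 flow already set via bond 1)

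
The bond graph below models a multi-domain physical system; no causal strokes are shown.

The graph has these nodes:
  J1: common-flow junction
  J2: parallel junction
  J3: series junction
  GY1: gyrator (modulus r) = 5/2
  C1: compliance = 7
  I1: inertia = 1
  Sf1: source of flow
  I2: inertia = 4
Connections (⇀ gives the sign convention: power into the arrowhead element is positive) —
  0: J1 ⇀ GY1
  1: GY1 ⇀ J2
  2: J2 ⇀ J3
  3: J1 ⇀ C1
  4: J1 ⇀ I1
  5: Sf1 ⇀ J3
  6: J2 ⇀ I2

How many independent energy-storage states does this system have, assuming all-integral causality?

bond 5 →Sf1  (Sf1 fixes flow; stroke at Sf1)
bond 2 →J3  (J3 flow already set via bond 5)
bond 3 →J1  (C1 outputs effort q/C1)
bond 4 →I1  (I1 outputs flow p/I1)
bond 0 →J1  (common-f at J1 fixed by 4)
bond 1 →J2  (GY1 both-in/both-out from 0)
bond 6 →I2  (J2 effort already set via bond 1)

3  (C1, I1, I2 all integral)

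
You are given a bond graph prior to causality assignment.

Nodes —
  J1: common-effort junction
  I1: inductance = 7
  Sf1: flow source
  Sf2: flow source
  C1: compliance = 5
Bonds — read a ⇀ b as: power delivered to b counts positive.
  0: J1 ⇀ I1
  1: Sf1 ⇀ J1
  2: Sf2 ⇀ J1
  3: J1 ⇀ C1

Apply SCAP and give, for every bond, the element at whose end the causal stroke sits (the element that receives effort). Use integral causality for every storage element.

bond 0 →I1
bond 1 →Sf1
bond 2 →Sf2
bond 3 →J1

β1 stroke at Sf1  (source Sf1 imposes f)
β2 stroke at Sf2  (source Sf2 imposes f)
β0 stroke at I1  (I1: I, integral causality)
β3 stroke at J1  (J1: last free bond brings effort in)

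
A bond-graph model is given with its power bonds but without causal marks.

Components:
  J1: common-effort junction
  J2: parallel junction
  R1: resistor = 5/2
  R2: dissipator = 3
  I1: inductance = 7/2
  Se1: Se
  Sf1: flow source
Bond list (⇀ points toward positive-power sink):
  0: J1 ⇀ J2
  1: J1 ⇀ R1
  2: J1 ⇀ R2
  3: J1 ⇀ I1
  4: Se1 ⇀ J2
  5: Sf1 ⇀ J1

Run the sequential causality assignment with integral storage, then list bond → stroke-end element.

b4 stroke at J2  (Se1 fixes effort; stroke away)
b5 stroke at Sf1  (Sf1: flow source, stroke at near end)
b0 stroke at J1  (0-jn J2 has e-setter on 4)
b1 stroke at R1  (J1 effort already set via bond 0)
b2 stroke at R2  (J1: bond 0 brought effort, rest push out)
b3 stroke at I1  (J1 effort already set via bond 0)

b0 |J1
b1 |R1
b2 |R2
b3 |I1
b4 |J2
b5 |Sf1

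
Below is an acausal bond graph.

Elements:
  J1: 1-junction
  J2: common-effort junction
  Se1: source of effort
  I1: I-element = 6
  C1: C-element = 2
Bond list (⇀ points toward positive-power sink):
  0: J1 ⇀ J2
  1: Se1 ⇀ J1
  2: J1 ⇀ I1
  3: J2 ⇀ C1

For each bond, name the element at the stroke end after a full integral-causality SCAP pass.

b1 stroke at J1  (Se1 fixes effort; stroke away)
b2 stroke at I1  (prefer integral on I1)
b0 stroke at J1  (common-f at J1 fixed by 2)
b3 stroke at J2  (closing 0-jn rule on J2)

#0 →J1
#1 →J1
#2 →I1
#3 →J2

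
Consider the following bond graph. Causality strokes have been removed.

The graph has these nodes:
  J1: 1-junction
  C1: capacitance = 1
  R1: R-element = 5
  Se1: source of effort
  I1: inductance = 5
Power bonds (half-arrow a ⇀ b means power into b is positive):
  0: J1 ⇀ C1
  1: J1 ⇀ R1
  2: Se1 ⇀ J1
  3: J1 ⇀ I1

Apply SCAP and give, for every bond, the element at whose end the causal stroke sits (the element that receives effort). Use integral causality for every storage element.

b2 stroke at J1  (Se1 (Se) sets effort on bond)
b0 stroke at J1  (C1 integral (e out))
b3 stroke at I1  (I1 outputs flow p/I1)
b1 stroke at J1  (common-f at J1 fixed by 3)

b0 |J1
b1 |J1
b2 |J1
b3 |I1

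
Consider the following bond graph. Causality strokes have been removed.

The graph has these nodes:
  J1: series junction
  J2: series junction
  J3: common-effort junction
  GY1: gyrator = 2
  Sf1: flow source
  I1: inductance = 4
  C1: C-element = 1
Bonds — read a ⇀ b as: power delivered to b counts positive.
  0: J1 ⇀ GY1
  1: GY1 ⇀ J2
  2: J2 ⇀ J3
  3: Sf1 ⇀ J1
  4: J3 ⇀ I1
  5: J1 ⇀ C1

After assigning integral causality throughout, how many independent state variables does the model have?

2  (C1, I1 all integral)

#3 stroke at Sf1  (Sf1 fixes flow; stroke at Sf1)
#0 stroke at J1  (1-jn J1 has f-setter on 3)
#5 stroke at J1  (common-f at J1 fixed by 3)
#1 stroke at J2  (GY1 both-in/both-out from 0)
#2 stroke at J3  (closing 1-jn rule on J2)
#4 stroke at I1  (0-jn J3 has e-setter on 2)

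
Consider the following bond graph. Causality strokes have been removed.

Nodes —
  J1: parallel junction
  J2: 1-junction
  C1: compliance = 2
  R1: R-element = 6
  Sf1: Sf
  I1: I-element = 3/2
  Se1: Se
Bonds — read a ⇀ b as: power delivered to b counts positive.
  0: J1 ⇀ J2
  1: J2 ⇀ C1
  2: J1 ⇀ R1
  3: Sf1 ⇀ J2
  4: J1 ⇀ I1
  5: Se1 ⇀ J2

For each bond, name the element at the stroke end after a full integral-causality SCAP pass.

bond 3 stroke at Sf1  (Sf1 fixes flow; stroke at Sf1)
bond 5 stroke at J2  (Se1: effort source, stroke at far end)
bond 0 stroke at J2  (J2 flow already set via bond 3)
bond 1 stroke at J2  (J2: bond 3 brought flow, rest push out)
bond 4 stroke at I1  (I1: I, integral causality)
bond 2 stroke at J1  (only one effort-in slot at J1)

b0 stroke at J2
b1 stroke at J2
b2 stroke at J1
b3 stroke at Sf1
b4 stroke at I1
b5 stroke at J2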